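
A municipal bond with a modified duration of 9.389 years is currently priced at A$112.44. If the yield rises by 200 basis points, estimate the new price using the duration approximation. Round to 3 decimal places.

A$91.326

Duration approximation: ΔP/P ≈ -D_mod · Δy = -9.389 × (+0.02) = -0.187780.
New price ≈ 112.44 × (1 - 0.187780) = 91.3260168.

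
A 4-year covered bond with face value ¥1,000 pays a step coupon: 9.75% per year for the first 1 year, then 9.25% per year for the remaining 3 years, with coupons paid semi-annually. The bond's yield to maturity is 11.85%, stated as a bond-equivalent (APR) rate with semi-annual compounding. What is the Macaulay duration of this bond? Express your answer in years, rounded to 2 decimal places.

3.39 years

Periodic yield y = 0.05925. Discount each cash flow and weight by its period:
  t   CF        PV=CF/(1+0.05925)^t    t·PV
  1        48.75        46.0231        46.0231
  2        48.75        43.4488        86.8976
  3        46.25        38.9149       116.7448
  4        46.25        36.7382       146.9528
  5        46.25        34.6832       173.4161
  6        46.25        32.7432       196.4591
  7        46.25        30.9117       216.3817
  8     1,046.25       660.1577     5,281.2616
  Σ                    923.6208     6,264.1367
Price P = Σ PV = 923.6208.
Macaulay duration = Σ(t·PV) / P = 6,264.1367 / 923.6208 = 6.78215 half-year periods.
In years: 6.78215 / 2 = 3.39108 years.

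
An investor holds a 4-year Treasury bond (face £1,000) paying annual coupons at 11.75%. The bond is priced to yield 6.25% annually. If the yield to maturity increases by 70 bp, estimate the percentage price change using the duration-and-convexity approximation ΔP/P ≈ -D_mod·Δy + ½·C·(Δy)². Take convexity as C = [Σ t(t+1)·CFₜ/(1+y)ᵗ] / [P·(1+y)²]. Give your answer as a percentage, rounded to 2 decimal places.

-2.25%

With y = 0.0625:
  t   CF        PV=CF/(1+0.0625)^t    t·PV        t(t+1)·PV
  1       117.50       110.5882       110.5882         221.1765
  2       117.50       104.0830       208.1661         624.4983
  3       117.50        97.9605       293.8815       1,175.5262
  4     1,117.50       876.8631     3,507.4523      17,537.2613
  Σ                  1,189.4949     4,120.0881      19,558.4622
P = 1,189.4949; D_Mac = 3.46373 yrs; D_mod = 3.25998 yrs; C = 14.56513.
Duration effect: -3.25998 × (+0.007) = -0.022820
Convexity effect: 0.5 × 14.56513 × (0.007)² = +0.0003568
ΔP/P ≈ -0.022820 + 0.0003568 = -0.022463 = -2.2463%.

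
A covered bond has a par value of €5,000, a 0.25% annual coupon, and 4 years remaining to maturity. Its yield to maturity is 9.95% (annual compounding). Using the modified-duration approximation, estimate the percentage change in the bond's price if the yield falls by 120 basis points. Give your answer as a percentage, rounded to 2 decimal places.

+4.35%

Periodic yield y = 0.0995. Modified duration first:
  t   CF        PV=CF/(1+0.0995)^t    t·PV
  1        12.50        11.3688        11.3688
  2        12.50        10.3400        20.6800
  3        12.50         9.4043        28.2128
  4     5,012.50     3,429.8368    13,719.3470
  Σ                  3,460.9498    13,779.6086
P = 3,460.9498; D_Mac = 3.98145 yrs; D_mod = 3.98145/(1+0.0995) = 3.62115 yrs.
ΔP/P ≈ -D_mod · Δy = -3.62115 × (-0.012) = +0.043454 = +4.3454%.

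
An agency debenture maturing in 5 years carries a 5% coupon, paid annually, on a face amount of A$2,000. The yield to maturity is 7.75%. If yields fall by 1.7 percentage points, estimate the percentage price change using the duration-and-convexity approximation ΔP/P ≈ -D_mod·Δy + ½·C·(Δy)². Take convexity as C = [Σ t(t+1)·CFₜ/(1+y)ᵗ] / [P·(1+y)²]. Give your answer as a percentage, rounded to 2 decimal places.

With y = 0.0775:
  t   CF        PV=CF/(1+0.0775)^t    t·PV        t(t+1)·PV
  1       100.00        92.8074        92.8074         185.6148
  2       100.00        86.1322       172.2644         516.7931
  3       100.00        79.9371       239.8112         959.2447
  4       100.00        74.1875       296.7501       1,483.7505
  5     2,100.00     1,445.8822     7,229.4108      43,376.4649
  Σ                  1,778.9464     8,031.0439      46,521.8681
P = 1,778.9464; D_Mac = 4.51449 yrs; D_mod = 4.18979 yrs; C = 22.52474.
Duration effect: -4.18979 × (-0.017) = +0.071226
Convexity effect: 0.5 × 22.52474 × (-0.017)² = +0.0032548
ΔP/P ≈ +0.071226 + 0.0032548 = +0.074481 = +7.4481%.

+7.45%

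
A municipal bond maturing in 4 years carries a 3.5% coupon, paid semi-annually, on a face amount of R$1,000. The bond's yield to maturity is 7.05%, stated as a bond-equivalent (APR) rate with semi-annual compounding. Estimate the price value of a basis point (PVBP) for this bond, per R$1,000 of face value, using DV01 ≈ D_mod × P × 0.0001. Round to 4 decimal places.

Periodic yield y = 0.03525.
  t   CF        PV=CF/(1+0.03525)^t    t·PV
  1        17.50        16.9041        16.9041
  2        17.50        16.3285        32.6571
  3        17.50        15.7726        47.3177
  4        17.50        15.2355        60.9421
  5        17.50        14.7167        73.5837
  6        17.50        14.2156        85.2939
  7        17.50        13.7316        96.1213
  8     1,017.50       771.2097     6,169.6779
  Σ                    878.1145     6,582.4977
P = 878.1145; D_Mac = 7.49617 half-year periods = 3.74809 yrs; D_mod = 3.62046 yrs.
DV01 ≈ 3.62046 × 878.1145 × 0.0001 = 0.317918.

R$0.3179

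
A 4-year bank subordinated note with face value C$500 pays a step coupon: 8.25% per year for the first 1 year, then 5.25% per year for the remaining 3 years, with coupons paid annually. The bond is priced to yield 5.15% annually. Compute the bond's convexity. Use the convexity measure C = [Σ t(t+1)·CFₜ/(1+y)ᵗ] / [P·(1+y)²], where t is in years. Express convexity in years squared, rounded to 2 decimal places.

With y = 0.0515:
  t   CF        PV=CF/(1+0.0515)^t    t·PV        t(t+1)·PV
  1        41.25        39.2297        39.2297          78.4593
  2        26.25        23.7416        47.4833         142.4499
  3        26.25        22.5788        67.7365         270.9460
  4       526.25       430.4820     1,721.9280       8,609.6401
  Σ                    516.0322     1,876.3775       9,101.4953
P = 516.0322.
Convexity = Σ t(t+1)·PV / [P·(1+y)²] = 9,101.4953 / (516.0322 × 1.105652) = 15.95208.

15.95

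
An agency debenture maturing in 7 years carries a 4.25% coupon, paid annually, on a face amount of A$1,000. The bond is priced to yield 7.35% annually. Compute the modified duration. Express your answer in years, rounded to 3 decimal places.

Periodic yield y = 0.0735. First find Macaulay duration:
  t   CF        PV=CF/(1+0.0735)^t    t·PV
  1        42.50        39.5901        39.5901
  2        42.50        36.8795        73.7590
  3        42.50        34.3544       103.0633
  4        42.50        32.0023       128.0091
  5        42.50        29.8111       149.0557
  6        42.50        27.7700       166.6203
  7     1,042.50       634.5440     4,441.8078
  Σ                    834.9515     5,101.9053
P = 834.9515; Macaulay duration = 5,101.9053 / 834.9515 = 6.11042 years.
Modified duration = D_Mac / (1 + y) = 6.11042 / 1.0735 = 5.69206 years.

5.692 years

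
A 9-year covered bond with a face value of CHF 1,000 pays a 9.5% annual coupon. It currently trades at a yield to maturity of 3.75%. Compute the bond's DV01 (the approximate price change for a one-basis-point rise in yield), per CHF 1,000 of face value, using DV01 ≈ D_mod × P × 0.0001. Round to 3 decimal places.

CHF 0.950

Periodic yield y = 0.0375.
  t   CF        PV=CF/(1+0.0375)^t    t·PV
  1        95.00        91.5663        91.5663
  2        95.00        88.2566       176.5133
  3        95.00        85.0666       255.1999
  4        95.00        81.9919       327.9678
  5        95.00        79.0284       395.1419
  6        95.00        76.1719       457.0316
  7        95.00        73.4187       513.9311
  8        95.00        70.7650       566.1203
  9     1,095.00       786.1785     7,075.6066
  Σ                  1,432.4441     9,859.0788
P = 1,432.4441; D_Mac = 6.88270 yrs; D_mod = 6.63392 yrs.
DV01 ≈ 6.63392 × 1,432.4441 × 0.0001 = 0.950273.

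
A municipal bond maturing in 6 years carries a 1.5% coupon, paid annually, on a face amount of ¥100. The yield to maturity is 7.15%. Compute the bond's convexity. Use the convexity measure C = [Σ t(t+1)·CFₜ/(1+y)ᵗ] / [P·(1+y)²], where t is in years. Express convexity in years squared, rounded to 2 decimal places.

With y = 0.0715:
  t   CF        PV=CF/(1+0.0715)^t    t·PV        t(t+1)·PV
  1         1.50         1.3999         1.3999           2.7998
  2         1.50         1.3065         2.6130           7.8390
  3         1.50         1.2193         3.6579          14.6317
  4         1.50         1.1379         4.5518          22.7590
  5         1.50         1.0620         5.3101          31.8604
  6       101.50        67.0676       402.4058       2,816.8407
  Σ                     73.1933       419.9385       2,896.7306
P = 73.1933.
Convexity = Σ t(t+1)·PV / [P·(1+y)²] = 2,896.7306 / (73.1933 × 1.148112) = 34.47088.

34.47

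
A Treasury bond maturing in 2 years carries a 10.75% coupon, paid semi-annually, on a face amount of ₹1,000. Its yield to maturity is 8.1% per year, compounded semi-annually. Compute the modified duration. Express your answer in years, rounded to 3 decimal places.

1.784 years

Periodic yield y = 0.0405. First find Macaulay duration:
  t   CF        PV=CF/(1+0.0405)^t    t·PV
  1        53.75        51.6579        51.6579
  2        53.75        49.6471        99.2943
  3        53.75        47.7147       143.1441
  4     1,053.75       899.0198     3,596.0791
  Σ                  1,048.0395     3,890.1754
P = 1,048.0395; Macaulay duration = 3,890.1754 / 1,048.0395 = 3.71186 half-year periods = 1.85593 years.
Modified duration = D_Mac / (1 + y) = 1.85593 / 1.0405 = 1.78369 years.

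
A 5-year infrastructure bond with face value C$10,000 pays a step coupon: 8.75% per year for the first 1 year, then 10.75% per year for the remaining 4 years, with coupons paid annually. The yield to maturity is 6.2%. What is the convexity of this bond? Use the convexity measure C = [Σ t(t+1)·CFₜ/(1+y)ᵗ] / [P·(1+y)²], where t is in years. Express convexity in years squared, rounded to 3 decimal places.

21.261

With y = 0.062:
  t   CF        PV=CF/(1+0.062)^t    t·PV        t(t+1)·PV
  1       875.00       823.9171       823.9171       1,647.8343
  2     1,075.00       953.1460     1,906.2920       5,718.8760
  3     1,075.00       897.5009     2,692.5028      10,770.0113
  4     1,075.00       845.1045     3,380.4179      16,902.0893
  5    11,075.00     8,198.2499    40,991.2494     245,947.4963
  Σ                 11,717.9184    49,794.3792     280,986.3073
P = 11,717.9184.
Convexity = Σ t(t+1)·PV / [P·(1+y)²] = 280,986.3073 / (11,717.9184 × 1.127844) = 21.26110.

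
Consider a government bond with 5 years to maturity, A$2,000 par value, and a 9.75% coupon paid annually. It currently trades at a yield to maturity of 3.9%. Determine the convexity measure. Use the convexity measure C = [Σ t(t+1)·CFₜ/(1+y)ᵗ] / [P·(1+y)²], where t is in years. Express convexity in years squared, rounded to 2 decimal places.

22.50

With y = 0.039:
  t   CF        PV=CF/(1+0.039)^t    t·PV        t(t+1)·PV
  1       195.00       187.6805       187.6805         375.3609
  2       195.00       180.6357       361.2713       1,083.8140
  3       195.00       173.8553       521.5659       2,086.2638
  4       195.00       167.3295       669.3179       3,346.5893
  5     2,195.00     1,812.8288     9,064.1439      54,384.8633
  Σ                  2,522.3297    10,803.9795      61,276.8913
P = 2,522.3297.
Convexity = Σ t(t+1)·PV / [P·(1+y)²] = 61,276.8913 / (2,522.3297 × 1.079521) = 22.50421.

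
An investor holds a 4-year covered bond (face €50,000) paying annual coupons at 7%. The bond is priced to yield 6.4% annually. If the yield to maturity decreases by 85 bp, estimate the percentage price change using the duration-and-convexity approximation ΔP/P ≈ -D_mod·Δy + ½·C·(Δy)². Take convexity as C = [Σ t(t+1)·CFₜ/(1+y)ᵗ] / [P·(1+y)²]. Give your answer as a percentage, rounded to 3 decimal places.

+2.955%

With y = 0.064:
  t   CF        PV=CF/(1+0.064)^t    t·PV        t(t+1)·PV
  1     3,500.00     3,289.4737     3,289.4737       6,578.9474
  2     3,500.00     3,091.6106     6,183.2212      18,549.6636
  3     3,500.00     2,905.6491     8,716.9472      34,867.7888
  4    53,500.00    41,743.3472   166,973.3888     834,866.9441
  Σ                 51,030.0806   185,163.0309     894,863.3439
P = 51,030.0806; D_Mac = 3.62851 yrs; D_mod = 3.41025 yrs; C = 15.48985.
Duration effect: -3.41025 × (-0.0085) = +0.028987
Convexity effect: 0.5 × 15.48985 × (-0.0085)² = +0.0005596
ΔP/P ≈ +0.028987 + 0.0005596 = +0.029547 = +2.9547%.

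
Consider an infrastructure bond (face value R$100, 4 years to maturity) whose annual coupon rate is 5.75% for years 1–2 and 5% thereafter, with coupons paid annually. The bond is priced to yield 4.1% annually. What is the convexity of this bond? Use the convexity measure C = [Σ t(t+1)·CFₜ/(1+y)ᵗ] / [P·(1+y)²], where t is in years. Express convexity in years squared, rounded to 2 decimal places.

16.61

With y = 0.041:
  t   CF        PV=CF/(1+0.041)^t    t·PV        t(t+1)·PV
  1         5.75         5.5235         5.5235          11.0471
  2         5.75         5.3060        10.6120          31.8359
  3         5.00         4.4322        13.2966          53.1862
  4       105.00        89.4101       357.6402       1,788.2012
  Σ                    104.6718       387.0723       1,884.2704
P = 104.6718.
Convexity = Σ t(t+1)·PV / [P·(1+y)²] = 1,884.2704 / (104.6718 × 1.083681) = 16.61163.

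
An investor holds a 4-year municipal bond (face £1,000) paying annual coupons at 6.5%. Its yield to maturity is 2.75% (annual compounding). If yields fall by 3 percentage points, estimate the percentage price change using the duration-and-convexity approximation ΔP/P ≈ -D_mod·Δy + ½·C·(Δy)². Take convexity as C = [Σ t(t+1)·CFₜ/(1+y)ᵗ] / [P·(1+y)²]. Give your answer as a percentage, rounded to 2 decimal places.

With y = 0.0275:
  t   CF        PV=CF/(1+0.0275)^t    t·PV        t(t+1)·PV
  1        65.00        63.2603        63.2603         126.5207
  2        65.00        61.5672       123.1345         369.4034
  3        65.00        59.9195       179.7584         719.0335
  4     1,065.00       955.4815     3,821.9260      19,109.6301
  Σ                  1,140.2285     4,188.0792      20,324.5877
P = 1,140.2285; D_Mac = 3.67302 yrs; D_mod = 3.57471 yrs; C = 16.88364.
Duration effect: -3.57471 × (-0.03) = +0.107241
Convexity effect: 0.5 × 16.88364 × (-0.03)² = +0.0075976
ΔP/P ≈ +0.107241 + 0.0075976 = +0.114839 = +11.4839%.

+11.48%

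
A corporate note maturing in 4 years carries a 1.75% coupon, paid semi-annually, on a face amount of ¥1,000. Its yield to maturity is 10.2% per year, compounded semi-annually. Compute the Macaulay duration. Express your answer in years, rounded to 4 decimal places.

3.8545 years

Periodic yield y = 0.051. Discount each cash flow and weight by its period:
  t   CF        PV=CF/(1+0.051)^t    t·PV
  1         8.75         8.3254         8.3254
  2         8.75         7.9214        15.8428
  3         8.75         7.5370        22.6111
  4         8.75         7.1713        28.6852
  5         8.75         6.8233        34.1165
  6         8.75         6.4922        38.9532
  7         8.75         6.1772        43.2401
  8     1,008.75       677.5819     5,420.6555
  Σ                    728.0297     5,612.4298
Price P = Σ PV = 728.0297.
Macaulay duration = Σ(t·PV) / P = 5,612.4298 / 728.0297 = 7.70907 half-year periods.
In years: 7.70907 / 2 = 3.85453 years.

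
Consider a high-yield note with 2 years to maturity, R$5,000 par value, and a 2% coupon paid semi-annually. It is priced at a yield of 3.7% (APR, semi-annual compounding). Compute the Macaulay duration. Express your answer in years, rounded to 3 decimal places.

1.970 years

Periodic yield y = 0.0185. Discount each cash flow and weight by its period:
  t   CF        PV=CF/(1+0.0185)^t    t·PV
  1        50.00        49.0918        49.0918
  2        50.00        48.2001        96.4002
  3        50.00        47.3246       141.9738
  4     5,050.00     4,692.9642    18,771.8570
  Σ                  4,837.5807    19,059.3227
Price P = Σ PV = 4,837.5807.
Macaulay duration = Σ(t·PV) / P = 19,059.3227 / 4,837.5807 = 3.93985 half-year periods.
In years: 3.93985 / 2 = 1.96992 years.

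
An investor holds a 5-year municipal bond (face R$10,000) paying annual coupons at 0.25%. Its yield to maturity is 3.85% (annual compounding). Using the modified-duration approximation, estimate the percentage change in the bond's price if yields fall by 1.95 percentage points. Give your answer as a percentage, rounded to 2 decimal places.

Periodic yield y = 0.0385. Modified duration first:
  t   CF        PV=CF/(1+0.0385)^t    t·PV
  1        25.00        24.0732        24.0732
  2        25.00        23.1807        46.3614
  3        25.00        22.3214        66.9641
  4        25.00        21.4938        85.9754
  5    10,025.00     8,299.4990    41,497.4950
  Σ                  8,390.5681    41,720.8690
P = 8,390.5681; D_Mac = 4.97235 yrs; D_mod = 4.97235/(1+0.0385) = 4.78801 yrs.
ΔP/P ≈ -D_mod · Δy = -4.78801 × (-0.0195) = +0.093366 = +9.3366%.

+9.34%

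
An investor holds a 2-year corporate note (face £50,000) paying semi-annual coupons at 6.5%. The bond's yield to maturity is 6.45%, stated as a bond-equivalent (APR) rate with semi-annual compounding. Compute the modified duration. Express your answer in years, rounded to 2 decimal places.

1.85 years

Periodic yield y = 0.03225. First find Macaulay duration:
  t   CF        PV=CF/(1+0.03225)^t    t·PV
  1     1,625.00     1,574.2310     1,574.2310
  2     1,625.00     1,525.0482     3,050.0965
  3     1,625.00     1,477.4020     4,432.2061
  4    51,625.00    45,469.5335   181,878.1340
  Σ                 50,046.2148   190,934.6676
P = 50,046.2148; Macaulay duration = 190,934.6676 / 50,046.2148 = 3.81517 half-year periods = 1.90758 years.
Modified duration = D_Mac / (1 + y) = 1.90758 / 1.03225 = 1.84799 years.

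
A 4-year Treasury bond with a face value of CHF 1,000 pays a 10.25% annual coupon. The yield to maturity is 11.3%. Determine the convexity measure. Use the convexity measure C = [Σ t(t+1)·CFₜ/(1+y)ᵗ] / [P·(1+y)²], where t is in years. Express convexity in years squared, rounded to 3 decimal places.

With y = 0.113:
  t   CF        PV=CF/(1+0.113)^t    t·PV        t(t+1)·PV
  1       102.50        92.0934        92.0934         184.1869
  2       102.50        82.7434       165.4869         496.4606
  3       102.50        74.3427       223.0281         892.1125
  4     1,102.50       718.4523     2,873.8092      14,369.0460
  Σ                    967.6319     3,354.4176      15,941.8060
P = 967.6319.
Convexity = Σ t(t+1)·PV / [P·(1+y)²] = 15,941.8060 / (967.6319 × 1.238769) = 13.29955.

13.300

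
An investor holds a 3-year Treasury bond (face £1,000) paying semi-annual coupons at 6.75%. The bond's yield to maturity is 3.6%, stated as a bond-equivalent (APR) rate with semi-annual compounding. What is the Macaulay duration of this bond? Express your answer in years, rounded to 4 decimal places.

2.7769 years

Periodic yield y = 0.018. Discount each cash flow and weight by its period:
  t   CF        PV=CF/(1+0.018)^t    t·PV
  1        33.75        33.1532        33.1532
  2        33.75        32.5670        65.1341
  3        33.75        31.9912        95.9736
  4        33.75        31.4255       125.7021
  5        33.75        30.8699       154.3494
  6     1,033.75       928.8142     5,572.8853
  Σ                  1,088.8211     6,047.1977
Price P = Σ PV = 1,088.8211.
Macaulay duration = Σ(t·PV) / P = 6,047.1977 / 1,088.8211 = 5.55389 half-year periods.
In years: 5.55389 / 2 = 2.77695 years.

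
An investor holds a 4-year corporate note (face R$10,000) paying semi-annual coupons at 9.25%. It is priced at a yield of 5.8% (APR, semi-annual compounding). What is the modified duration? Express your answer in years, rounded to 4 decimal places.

3.3717 years

Periodic yield y = 0.029. First find Macaulay duration:
  t   CF        PV=CF/(1+0.029)^t    t·PV
  1       462.50       449.4655       449.4655
  2       462.50       436.7983       873.5967
  3       462.50       424.4882     1,273.4646
  4       462.50       412.5250     1,650.0999
  5       462.50       400.8989     2,004.4945
  6       462.50       389.6005     2,337.6029
  7       462.50       378.6205     2,650.3434
  8    10,462.50     8,323.6244    66,588.9949
  Σ                 11,216.0212    77,828.0624
P = 11,216.0212; Macaulay duration = 77,828.0624 / 11,216.0212 = 6.93901 half-year periods = 3.46950 years.
Modified duration = D_Mac / (1 + y) = 3.46950 / 1.029 = 3.37172 years.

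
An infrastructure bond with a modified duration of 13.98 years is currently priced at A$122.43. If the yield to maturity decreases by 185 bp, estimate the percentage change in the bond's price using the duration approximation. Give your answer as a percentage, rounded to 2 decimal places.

+25.86%

Duration approximation: ΔP/P ≈ -D_mod · Δy = -13.98 × (-0.0185) = +0.258630.
As a percentage: +25.8630%.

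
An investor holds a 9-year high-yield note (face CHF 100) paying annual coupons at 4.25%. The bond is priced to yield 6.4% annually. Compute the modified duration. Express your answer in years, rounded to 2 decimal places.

7.08 years

Periodic yield y = 0.064. First find Macaulay duration:
  t   CF        PV=CF/(1+0.064)^t    t·PV
  1         4.25         3.9944         3.9944
  2         4.25         3.7541         7.5082
  3         4.25         3.5283        10.5849
  4         4.25         3.3161        13.2642
  5         4.25         3.1166        15.5830
  6         4.25         2.9291        17.5748
  7         4.25         2.7529        19.2706
  8         4.25         2.5874        20.6988
  9       104.25        59.6488       536.8388
  Σ                     85.6276       645.3177
P = 85.6276; Macaulay duration = 645.3177 / 85.6276 = 7.53633 years.
Modified duration = D_Mac / (1 + y) = 7.53633 / 1.064 = 7.08302 years.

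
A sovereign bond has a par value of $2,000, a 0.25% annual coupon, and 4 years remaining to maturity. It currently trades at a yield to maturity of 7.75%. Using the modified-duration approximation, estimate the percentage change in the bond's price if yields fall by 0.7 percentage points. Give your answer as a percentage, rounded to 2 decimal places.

+2.59%

Periodic yield y = 0.0775. Modified duration first:
  t   CF        PV=CF/(1+0.0775)^t    t·PV
  1         5.00         4.6404         4.6404
  2         5.00         4.3066         8.6132
  3         5.00         3.9969        11.9906
  4     2,005.00     1,487.4599     5,949.8395
  Σ                  1,500.4037     5,975.0837
P = 1,500.4037; D_Mac = 3.98232 yrs; D_mod = 3.98232/(1+0.0775) = 3.69589 yrs.
ΔP/P ≈ -D_mod · Δy = -3.69589 × (-0.007) = +0.025871 = +2.5871%.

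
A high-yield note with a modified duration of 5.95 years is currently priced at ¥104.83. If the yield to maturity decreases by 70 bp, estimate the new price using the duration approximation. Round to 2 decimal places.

Duration approximation: ΔP/P ≈ -D_mod · Δy = -5.95 × (-0.007) = +0.041650.
New price ≈ 104.83 × (1 + 0.041650) = 109.1961695.

¥109.20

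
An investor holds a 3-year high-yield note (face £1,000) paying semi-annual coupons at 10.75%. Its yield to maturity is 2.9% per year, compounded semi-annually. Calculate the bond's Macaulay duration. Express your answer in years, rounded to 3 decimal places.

2.681 years

Periodic yield y = 0.0145. Discount each cash flow and weight by its period:
  t   CF        PV=CF/(1+0.0145)^t    t·PV
  1        53.75        52.9818        52.9818
  2        53.75        52.2245       104.4490
  3        53.75        51.4781       154.4342
  4        53.75        50.7423       202.9693
  5        53.75        50.0171       250.0853
  6     1,053.75       966.5521     5,799.3127
  Σ                  1,223.9959     6,564.2323
Price P = Σ PV = 1,223.9959.
Macaulay duration = Σ(t·PV) / P = 6,564.2323 / 1,223.9959 = 5.36295 half-year periods.
In years: 5.36295 / 2 = 2.68148 years.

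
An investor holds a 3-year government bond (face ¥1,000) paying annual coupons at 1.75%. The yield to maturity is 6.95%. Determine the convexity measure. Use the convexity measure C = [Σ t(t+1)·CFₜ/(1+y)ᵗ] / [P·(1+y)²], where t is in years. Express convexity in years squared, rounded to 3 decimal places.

With y = 0.0695:
  t   CF        PV=CF/(1+0.0695)^t    t·PV        t(t+1)·PV
  1        17.50        16.3628        16.3628          32.7256
  2        17.50        15.2995        30.5989          91.7968
  3     1,017.50       831.7485     2,495.2456       9,980.9826
  Σ                    863.4108     2,542.2074      10,105.5050
P = 863.4108.
Convexity = Σ t(t+1)·PV / [P·(1+y)²] = 10,105.5050 / (863.4108 × 1.143830) = 10.23243.

10.232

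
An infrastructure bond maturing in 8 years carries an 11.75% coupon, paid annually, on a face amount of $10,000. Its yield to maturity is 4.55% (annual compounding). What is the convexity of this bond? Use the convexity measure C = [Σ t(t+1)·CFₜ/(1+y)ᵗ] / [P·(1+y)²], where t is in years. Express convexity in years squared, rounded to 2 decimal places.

With y = 0.0455:
  t   CF        PV=CF/(1+0.0455)^t    t·PV        t(t+1)·PV
  1     1,175.00     1,123.8642     1,123.8642       2,247.7284
  2     1,175.00     1,074.9538     2,149.9076       6,449.7227
  3     1,175.00     1,028.1720     3,084.5159      12,338.0635
  4     1,175.00       983.4261     3,933.7043      19,668.5214
  5     1,175.00       940.6275     4,703.1376      28,218.8256
  6     1,175.00       899.6916     5,398.1493      37,787.0453
  7     1,175.00       860.5371     6,023.7598      48,190.0785
  8    11,175.00     7,828.0796    62,624.6370     563,621.7331
  Σ                 14,739.3518    89,041.6757     718,521.7184
P = 14,739.3518.
Convexity = Σ t(t+1)·PV / [P·(1+y)²] = 718,521.7184 / (14,739.3518 × 1.093070) = 44.59780.

44.60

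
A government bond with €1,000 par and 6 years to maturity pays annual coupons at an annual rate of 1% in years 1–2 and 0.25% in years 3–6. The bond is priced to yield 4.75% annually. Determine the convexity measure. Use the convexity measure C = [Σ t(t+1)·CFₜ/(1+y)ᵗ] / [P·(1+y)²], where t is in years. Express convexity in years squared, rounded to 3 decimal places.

37.295

With y = 0.0475:
  t   CF        PV=CF/(1+0.0475)^t    t·PV        t(t+1)·PV
  1        10.00         9.5465         9.5465          19.0931
  2        10.00         9.1136        18.2273          54.6818
  3         2.50         2.1751         6.5253          26.1011
  4         2.50         2.0765         8.3058          41.5292
  5         2.50         1.9823         9.9115          59.4691
  6     1,002.50       758.8574     4,553.1446      31,872.0121
  Σ                    783.7515     4,605.6610      32,072.8865
P = 783.7515.
Convexity = Σ t(t+1)·PV / [P·(1+y)²] = 32,072.8865 / (783.7515 × 1.097256) = 37.29509.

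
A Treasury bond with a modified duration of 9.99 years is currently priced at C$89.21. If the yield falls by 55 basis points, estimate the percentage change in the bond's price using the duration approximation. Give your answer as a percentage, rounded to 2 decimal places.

+5.49%

Duration approximation: ΔP/P ≈ -D_mod · Δy = -9.99 × (-0.0055) = +0.054945.
As a percentage: +5.4945%.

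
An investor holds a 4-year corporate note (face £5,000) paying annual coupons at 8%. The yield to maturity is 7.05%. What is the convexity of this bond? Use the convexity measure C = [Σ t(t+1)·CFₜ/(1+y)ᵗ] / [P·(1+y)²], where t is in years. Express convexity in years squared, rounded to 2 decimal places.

With y = 0.0705:
  t   CF        PV=CF/(1+0.0705)^t    t·PV        t(t+1)·PV
  1       400.00       373.6572       373.6572         747.3143
  2       400.00       349.0492       698.0984       2,094.2952
  3       400.00       326.0618       978.1855       3,912.7421
  4     5,400.00     4,111.9429    16,447.7715      82,238.8576
  Σ                  5,160.7111    18,497.7126      88,993.2093
P = 5,160.7111.
Convexity = Σ t(t+1)·PV / [P·(1+y)²] = 88,993.2093 / (5,160.7111 × 1.145970) = 15.04783.

15.05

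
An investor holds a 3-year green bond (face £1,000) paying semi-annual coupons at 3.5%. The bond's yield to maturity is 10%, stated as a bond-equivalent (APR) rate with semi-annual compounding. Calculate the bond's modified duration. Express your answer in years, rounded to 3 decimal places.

2.723 years

Periodic yield y = 0.05. First find Macaulay duration:
  t   CF        PV=CF/(1+0.05)^t    t·PV
  1        17.50        16.6667        16.6667
  2        17.50        15.8730        31.7460
  3        17.50        15.1172        45.3515
  4        17.50        14.3973        57.5892
  5        17.50        13.7117        68.5585
  6     1,017.50       759.2742     4,555.6450
  Σ                    835.0400     4,775.5569
P = 835.0400; Macaulay duration = 4,775.5569 / 835.0400 = 5.71896 half-year periods = 2.85948 years.
Modified duration = D_Mac / (1 + y) = 2.85948 / 1.05 = 2.72331 years.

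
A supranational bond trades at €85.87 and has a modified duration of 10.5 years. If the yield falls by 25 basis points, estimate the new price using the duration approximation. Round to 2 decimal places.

€88.12

Duration approximation: ΔP/P ≈ -D_mod · Δy = -10.5 × (-0.0025) = +0.026250.
New price ≈ 85.87 × (1 + 0.026250) = 88.1240875.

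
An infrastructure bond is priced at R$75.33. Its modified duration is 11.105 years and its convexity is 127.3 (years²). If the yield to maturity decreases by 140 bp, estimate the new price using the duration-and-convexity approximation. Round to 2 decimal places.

Duration effect: -D_mod·Δy = -11.105 × (-0.014) = +0.155470
Convexity effect: ½·C·(Δy)² = 0.5 × 127.3 × (-0.014)² = +0.0124754
ΔP/P ≈ +0.155470 + 0.0124754 = +0.1679454
New price ≈ 75.33 × (1 + 0.1679454) = 87.981326982.

R$87.98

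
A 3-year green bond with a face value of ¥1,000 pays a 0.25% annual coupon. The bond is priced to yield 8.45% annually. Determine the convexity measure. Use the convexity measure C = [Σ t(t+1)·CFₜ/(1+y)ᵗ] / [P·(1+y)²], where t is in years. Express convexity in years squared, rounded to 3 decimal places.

With y = 0.0845:
  t   CF        PV=CF/(1+0.0845)^t    t·PV        t(t+1)·PV
  1         2.50         2.3052         2.3052           4.6104
  2         2.50         2.1256         4.2512          12.7536
  3     1,002.50       785.9514     2,357.8543       9,431.4172
  Σ                    790.3822     2,364.4107       9,448.7812
P = 790.3822.
Convexity = Σ t(t+1)·PV / [P·(1+y)²] = 9,448.7812 / (790.3822 × 1.176140) = 10.16435.

10.164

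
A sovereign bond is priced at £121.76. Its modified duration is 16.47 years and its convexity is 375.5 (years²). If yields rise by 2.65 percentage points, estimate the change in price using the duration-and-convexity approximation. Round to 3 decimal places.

-£37.089

Duration effect: -D_mod·Δy = -16.47 × (+0.0265) = -0.436455
Convexity effect: ½·C·(Δy)² = 0.5 × 375.5 × (0.0265)² = +0.1318474375
ΔP/P ≈ -0.436455 + 0.1318474375 = -0.3046075625
ΔP ≈ 121.76 × (-0.3046075625) = -37.08901681.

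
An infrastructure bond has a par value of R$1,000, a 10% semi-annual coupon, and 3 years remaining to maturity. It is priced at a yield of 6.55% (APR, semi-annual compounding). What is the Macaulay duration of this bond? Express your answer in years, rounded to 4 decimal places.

Periodic yield y = 0.03275. Discount each cash flow and weight by its period:
  t   CF        PV=CF/(1+0.03275)^t    t·PV
  1        50.00        48.4144        48.4144
  2        50.00        46.8791        93.7583
  3        50.00        45.3925       136.1776
  4        50.00        43.9531       175.8123
  5        50.00        42.5593       212.7963
  6     1,050.00       865.4024     5,192.4142
  Σ                  1,092.6008     5,859.3730
Price P = Σ PV = 1,092.6008.
Macaulay duration = Σ(t·PV) / P = 5,859.3730 / 1,092.6008 = 5.36278 half-year periods.
In years: 5.36278 / 2 = 2.68139 years.

2.6814 years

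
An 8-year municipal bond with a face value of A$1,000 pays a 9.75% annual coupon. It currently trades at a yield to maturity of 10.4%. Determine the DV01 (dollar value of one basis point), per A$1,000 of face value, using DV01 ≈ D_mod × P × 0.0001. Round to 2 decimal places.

Periodic yield y = 0.104.
  t   CF        PV=CF/(1+0.104)^t    t·PV
  1        97.50        88.3152        88.3152
  2        97.50        79.9957       159.9913
  3        97.50        72.4598       217.3795
  4        97.50        65.6339       262.5357
  5        97.50        59.4510       297.2551
  6        97.50        53.8506       323.1033
  7        97.50        48.7777       341.4437
  8     1,097.50       497.3383     3,978.7067
  Σ                    965.8222     5,668.7306
P = 965.8222; D_Mac = 5.86933 yrs; D_mod = 5.31642 yrs.
DV01 ≈ 5.31642 × 965.8222 × 0.0001 = 0.513472.

A$0.51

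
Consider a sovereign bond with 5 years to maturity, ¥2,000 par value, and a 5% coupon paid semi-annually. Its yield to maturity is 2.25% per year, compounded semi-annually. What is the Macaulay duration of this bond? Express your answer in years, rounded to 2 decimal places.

4.52 years

Periodic yield y = 0.01125. Discount each cash flow and weight by its period:
  t   CF        PV=CF/(1+0.01125)^t    t·PV
  1        50.00        49.4438        49.4438
  2        50.00        48.8937        97.7874
  3        50.00        48.3498       145.0493
  4        50.00        47.8119       191.2475
  5        50.00        47.2800       236.3999
  6        50.00        46.7540       280.5240
  7        50.00        46.2339       323.6371
  8        50.00        45.7195       365.7562
  9        50.00        45.2109       406.8981
  10    2,050.00     1,833.0255    18,330.2553
  Σ                  2,258.7229    20,426.9988
Price P = Σ PV = 2,258.7229.
Macaulay duration = Σ(t·PV) / P = 20,426.9988 / 2,258.7229 = 9.04361 half-year periods.
In years: 9.04361 / 2 = 4.52180 years.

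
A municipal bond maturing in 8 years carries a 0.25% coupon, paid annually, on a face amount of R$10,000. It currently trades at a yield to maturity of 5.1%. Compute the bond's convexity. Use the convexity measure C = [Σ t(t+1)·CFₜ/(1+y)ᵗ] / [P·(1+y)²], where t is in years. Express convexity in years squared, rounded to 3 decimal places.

64.238

With y = 0.051:
  t   CF        PV=CF/(1+0.051)^t    t·PV        t(t+1)·PV
  1        25.00        23.7869        23.7869          47.5737
  2        25.00        22.6326        45.2652         135.7956
  3        25.00        21.5344        64.6031         258.4123
  4        25.00        20.4894        81.9576         409.7879
  5        25.00        19.4951        97.4757         584.8543
  6        25.00        18.5491       111.2948         779.0638
  7        25.00        17.6490       123.5433         988.3460
  8    10,025.00     6,733.8378    53,870.7026     484,836.3237
  Σ                  6,877.9744    54,418.6292     488,040.1573
P = 6,877.9744.
Convexity = Σ t(t+1)·PV / [P·(1+y)²] = 488,040.1573 / (6,877.9744 × 1.104601) = 64.23764.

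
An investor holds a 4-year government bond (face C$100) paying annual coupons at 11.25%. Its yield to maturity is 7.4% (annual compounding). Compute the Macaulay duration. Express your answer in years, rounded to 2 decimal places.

Periodic yield y = 0.074. Discount each cash flow and weight by its year:
  t   CF        PV=CF/(1+0.074)^t    t·PV
  1        11.25        10.4749        10.4749
  2        11.25         9.7531        19.5063
  3        11.25         9.0811        27.2434
  4       111.25        83.6147       334.4590
  Σ                    112.9239       391.6835
Price P = Σ PV = 112.9239.
Macaulay duration = Σ(t·PV) / P = 391.6835 / 112.9239 = 3.46856 years.

3.47 years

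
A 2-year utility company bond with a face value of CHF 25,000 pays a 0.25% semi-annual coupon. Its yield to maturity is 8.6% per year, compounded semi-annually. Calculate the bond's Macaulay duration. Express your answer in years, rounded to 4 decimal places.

Periodic yield y = 0.043. Discount each cash flow and weight by its period:
  t   CF        PV=CF/(1+0.043)^t    t·PV
  1        31.25        29.9616        29.9616
  2        31.25        28.7264        57.4528
  3        31.25        27.5421        82.6263
  4    25,031.25    21,151.7013    84,606.8050
  Σ                 21,237.9314    84,776.8458
Price P = Σ PV = 21,237.9314.
Macaulay duration = Σ(t·PV) / P = 84,776.8458 / 21,237.9314 = 3.99177 half-year periods.
In years: 3.99177 / 2 = 1.99588 years.

1.9959 years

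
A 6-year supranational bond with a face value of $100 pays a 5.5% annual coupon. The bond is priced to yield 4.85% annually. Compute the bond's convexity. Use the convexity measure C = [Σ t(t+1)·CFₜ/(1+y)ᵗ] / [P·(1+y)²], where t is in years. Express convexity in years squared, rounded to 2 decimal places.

With y = 0.0485:
  t   CF        PV=CF/(1+0.0485)^t    t·PV        t(t+1)·PV
  1         5.50         5.2456         5.2456          10.4912
  2         5.50         5.0029        10.0059          30.0177
  3         5.50         4.7715        14.3146          57.2583
  4         5.50         4.5508        18.2033          91.0163
  5         5.50         4.3403        21.7015         130.2092
  6       105.50        79.4039       476.4234       3,334.9639
  Σ                    103.3151       545.8943       3,653.9566
P = 103.3151.
Convexity = Σ t(t+1)·PV / [P·(1+y)²] = 3,653.9566 / (103.3151 × 1.099352) = 32.17087.

32.17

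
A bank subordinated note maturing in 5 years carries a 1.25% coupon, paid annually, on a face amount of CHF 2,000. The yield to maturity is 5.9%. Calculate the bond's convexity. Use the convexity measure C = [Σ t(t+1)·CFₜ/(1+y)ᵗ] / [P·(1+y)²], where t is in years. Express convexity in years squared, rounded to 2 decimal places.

With y = 0.059:
  t   CF        PV=CF/(1+0.059)^t    t·PV        t(t+1)·PV
  1        25.00        23.6072        23.6072          47.2144
  2        25.00        22.2920        44.5839         133.7517
  3        25.00        21.0500        63.1500         252.6000
  4        25.00        19.8772        79.5090         397.5449
  5     2,025.00     1,520.3558     7,601.7789      45,610.6731
  Σ                  1,607.1821     7,812.6289      46,441.7841
P = 1,607.1821.
Convexity = Σ t(t+1)·PV / [P·(1+y)²] = 46,441.7841 / (1,607.1821 × 1.121481) = 25.76629.

25.77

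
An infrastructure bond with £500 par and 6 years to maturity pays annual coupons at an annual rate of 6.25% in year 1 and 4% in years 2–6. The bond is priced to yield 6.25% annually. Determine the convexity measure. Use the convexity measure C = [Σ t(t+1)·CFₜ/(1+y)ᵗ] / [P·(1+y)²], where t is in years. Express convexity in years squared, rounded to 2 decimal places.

With y = 0.0625:
  t   CF        PV=CF/(1+0.0625)^t    t·PV        t(t+1)·PV
  1        31.25        29.4118        29.4118          58.8235
  2        20.00        17.7163        35.4325         106.2976
  3        20.00        16.6741        50.0224         200.0896
  4        20.00        15.6933        62.7732         313.8660
  5        20.00        14.7702        73.8508         443.1049
  6       520.00       361.4346     2,168.6075      15,180.2527
  Σ                    455.7002     2,420.0982      16,302.4343
P = 455.7002.
Convexity = Σ t(t+1)·PV / [P·(1+y)²] = 16,302.4343 / (455.7002 × 1.128906) = 31.68950.

31.69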